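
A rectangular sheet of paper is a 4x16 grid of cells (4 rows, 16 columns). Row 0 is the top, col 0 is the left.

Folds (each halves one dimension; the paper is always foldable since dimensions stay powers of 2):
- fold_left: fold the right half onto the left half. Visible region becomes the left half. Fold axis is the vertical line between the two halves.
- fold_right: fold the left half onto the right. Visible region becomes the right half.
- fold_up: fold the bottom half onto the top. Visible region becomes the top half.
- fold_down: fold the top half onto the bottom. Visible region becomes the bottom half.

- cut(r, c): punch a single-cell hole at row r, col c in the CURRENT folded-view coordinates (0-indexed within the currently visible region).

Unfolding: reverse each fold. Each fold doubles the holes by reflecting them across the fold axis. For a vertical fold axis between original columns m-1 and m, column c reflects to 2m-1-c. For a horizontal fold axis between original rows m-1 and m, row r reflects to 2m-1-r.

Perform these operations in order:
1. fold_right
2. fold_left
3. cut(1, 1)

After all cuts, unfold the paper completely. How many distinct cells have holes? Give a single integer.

Op 1 fold_right: fold axis v@8; visible region now rows[0,4) x cols[8,16) = 4x8
Op 2 fold_left: fold axis v@12; visible region now rows[0,4) x cols[8,12) = 4x4
Op 3 cut(1, 1): punch at orig (1,9); cuts so far [(1, 9)]; region rows[0,4) x cols[8,12) = 4x4
Unfold 1 (reflect across v@12): 2 holes -> [(1, 9), (1, 14)]
Unfold 2 (reflect across v@8): 4 holes -> [(1, 1), (1, 6), (1, 9), (1, 14)]

Answer: 4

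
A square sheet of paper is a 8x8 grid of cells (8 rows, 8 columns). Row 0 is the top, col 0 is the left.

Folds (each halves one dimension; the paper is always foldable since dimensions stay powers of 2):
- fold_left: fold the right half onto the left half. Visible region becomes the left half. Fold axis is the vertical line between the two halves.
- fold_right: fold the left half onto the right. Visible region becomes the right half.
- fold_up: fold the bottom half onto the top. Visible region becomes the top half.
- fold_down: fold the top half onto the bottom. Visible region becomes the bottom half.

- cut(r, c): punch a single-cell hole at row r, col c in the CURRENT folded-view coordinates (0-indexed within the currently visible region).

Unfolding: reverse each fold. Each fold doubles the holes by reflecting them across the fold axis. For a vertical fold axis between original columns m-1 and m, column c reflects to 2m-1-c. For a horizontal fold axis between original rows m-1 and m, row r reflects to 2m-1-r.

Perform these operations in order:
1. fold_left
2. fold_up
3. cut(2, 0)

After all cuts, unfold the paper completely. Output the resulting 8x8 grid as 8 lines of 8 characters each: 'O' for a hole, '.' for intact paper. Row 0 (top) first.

Answer: ........
........
O......O
........
........
O......O
........
........

Derivation:
Op 1 fold_left: fold axis v@4; visible region now rows[0,8) x cols[0,4) = 8x4
Op 2 fold_up: fold axis h@4; visible region now rows[0,4) x cols[0,4) = 4x4
Op 3 cut(2, 0): punch at orig (2,0); cuts so far [(2, 0)]; region rows[0,4) x cols[0,4) = 4x4
Unfold 1 (reflect across h@4): 2 holes -> [(2, 0), (5, 0)]
Unfold 2 (reflect across v@4): 4 holes -> [(2, 0), (2, 7), (5, 0), (5, 7)]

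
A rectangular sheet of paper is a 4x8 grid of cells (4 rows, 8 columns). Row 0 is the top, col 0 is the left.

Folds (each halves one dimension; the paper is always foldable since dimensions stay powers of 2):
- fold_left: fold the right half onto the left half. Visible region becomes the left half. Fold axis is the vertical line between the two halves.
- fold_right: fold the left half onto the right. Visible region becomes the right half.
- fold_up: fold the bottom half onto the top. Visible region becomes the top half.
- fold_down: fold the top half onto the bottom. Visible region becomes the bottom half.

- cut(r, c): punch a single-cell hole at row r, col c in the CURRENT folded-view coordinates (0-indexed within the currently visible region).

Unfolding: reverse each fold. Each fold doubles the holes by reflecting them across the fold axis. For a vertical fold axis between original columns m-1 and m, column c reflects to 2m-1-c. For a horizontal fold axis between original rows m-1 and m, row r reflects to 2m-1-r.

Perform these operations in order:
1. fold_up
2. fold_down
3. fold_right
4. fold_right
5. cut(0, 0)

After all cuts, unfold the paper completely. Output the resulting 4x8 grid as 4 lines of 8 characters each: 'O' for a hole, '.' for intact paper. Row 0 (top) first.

Op 1 fold_up: fold axis h@2; visible region now rows[0,2) x cols[0,8) = 2x8
Op 2 fold_down: fold axis h@1; visible region now rows[1,2) x cols[0,8) = 1x8
Op 3 fold_right: fold axis v@4; visible region now rows[1,2) x cols[4,8) = 1x4
Op 4 fold_right: fold axis v@6; visible region now rows[1,2) x cols[6,8) = 1x2
Op 5 cut(0, 0): punch at orig (1,6); cuts so far [(1, 6)]; region rows[1,2) x cols[6,8) = 1x2
Unfold 1 (reflect across v@6): 2 holes -> [(1, 5), (1, 6)]
Unfold 2 (reflect across v@4): 4 holes -> [(1, 1), (1, 2), (1, 5), (1, 6)]
Unfold 3 (reflect across h@1): 8 holes -> [(0, 1), (0, 2), (0, 5), (0, 6), (1, 1), (1, 2), (1, 5), (1, 6)]
Unfold 4 (reflect across h@2): 16 holes -> [(0, 1), (0, 2), (0, 5), (0, 6), (1, 1), (1, 2), (1, 5), (1, 6), (2, 1), (2, 2), (2, 5), (2, 6), (3, 1), (3, 2), (3, 5), (3, 6)]

Answer: .OO..OO.
.OO..OO.
.OO..OO.
.OO..OO.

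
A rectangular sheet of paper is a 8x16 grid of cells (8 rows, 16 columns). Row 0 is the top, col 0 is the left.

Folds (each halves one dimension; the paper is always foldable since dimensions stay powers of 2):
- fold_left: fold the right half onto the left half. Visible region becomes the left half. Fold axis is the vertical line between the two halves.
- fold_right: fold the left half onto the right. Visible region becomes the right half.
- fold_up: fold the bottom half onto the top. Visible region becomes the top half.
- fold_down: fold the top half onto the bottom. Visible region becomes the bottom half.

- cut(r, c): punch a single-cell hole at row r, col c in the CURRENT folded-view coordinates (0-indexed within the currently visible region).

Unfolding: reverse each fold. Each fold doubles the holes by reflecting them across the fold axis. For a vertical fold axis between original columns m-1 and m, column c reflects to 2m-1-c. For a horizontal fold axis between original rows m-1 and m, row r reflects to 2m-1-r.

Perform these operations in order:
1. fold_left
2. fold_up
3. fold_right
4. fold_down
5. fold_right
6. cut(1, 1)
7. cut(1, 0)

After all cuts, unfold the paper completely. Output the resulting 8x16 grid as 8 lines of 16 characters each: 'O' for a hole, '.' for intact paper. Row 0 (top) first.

Answer: OOOOOOOOOOOOOOOO
................
................
OOOOOOOOOOOOOOOO
OOOOOOOOOOOOOOOO
................
................
OOOOOOOOOOOOOOOO

Derivation:
Op 1 fold_left: fold axis v@8; visible region now rows[0,8) x cols[0,8) = 8x8
Op 2 fold_up: fold axis h@4; visible region now rows[0,4) x cols[0,8) = 4x8
Op 3 fold_right: fold axis v@4; visible region now rows[0,4) x cols[4,8) = 4x4
Op 4 fold_down: fold axis h@2; visible region now rows[2,4) x cols[4,8) = 2x4
Op 5 fold_right: fold axis v@6; visible region now rows[2,4) x cols[6,8) = 2x2
Op 6 cut(1, 1): punch at orig (3,7); cuts so far [(3, 7)]; region rows[2,4) x cols[6,8) = 2x2
Op 7 cut(1, 0): punch at orig (3,6); cuts so far [(3, 6), (3, 7)]; region rows[2,4) x cols[6,8) = 2x2
Unfold 1 (reflect across v@6): 4 holes -> [(3, 4), (3, 5), (3, 6), (3, 7)]
Unfold 2 (reflect across h@2): 8 holes -> [(0, 4), (0, 5), (0, 6), (0, 7), (3, 4), (3, 5), (3, 6), (3, 7)]
Unfold 3 (reflect across v@4): 16 holes -> [(0, 0), (0, 1), (0, 2), (0, 3), (0, 4), (0, 5), (0, 6), (0, 7), (3, 0), (3, 1), (3, 2), (3, 3), (3, 4), (3, 5), (3, 6), (3, 7)]
Unfold 4 (reflect across h@4): 32 holes -> [(0, 0), (0, 1), (0, 2), (0, 3), (0, 4), (0, 5), (0, 6), (0, 7), (3, 0), (3, 1), (3, 2), (3, 3), (3, 4), (3, 5), (3, 6), (3, 7), (4, 0), (4, 1), (4, 2), (4, 3), (4, 4), (4, 5), (4, 6), (4, 7), (7, 0), (7, 1), (7, 2), (7, 3), (7, 4), (7, 5), (7, 6), (7, 7)]
Unfold 5 (reflect across v@8): 64 holes -> [(0, 0), (0, 1), (0, 2), (0, 3), (0, 4), (0, 5), (0, 6), (0, 7), (0, 8), (0, 9), (0, 10), (0, 11), (0, 12), (0, 13), (0, 14), (0, 15), (3, 0), (3, 1), (3, 2), (3, 3), (3, 4), (3, 5), (3, 6), (3, 7), (3, 8), (3, 9), (3, 10), (3, 11), (3, 12), (3, 13), (3, 14), (3, 15), (4, 0), (4, 1), (4, 2), (4, 3), (4, 4), (4, 5), (4, 6), (4, 7), (4, 8), (4, 9), (4, 10), (4, 11), (4, 12), (4, 13), (4, 14), (4, 15), (7, 0), (7, 1), (7, 2), (7, 3), (7, 4), (7, 5), (7, 6), (7, 7), (7, 8), (7, 9), (7, 10), (7, 11), (7, 12), (7, 13), (7, 14), (7, 15)]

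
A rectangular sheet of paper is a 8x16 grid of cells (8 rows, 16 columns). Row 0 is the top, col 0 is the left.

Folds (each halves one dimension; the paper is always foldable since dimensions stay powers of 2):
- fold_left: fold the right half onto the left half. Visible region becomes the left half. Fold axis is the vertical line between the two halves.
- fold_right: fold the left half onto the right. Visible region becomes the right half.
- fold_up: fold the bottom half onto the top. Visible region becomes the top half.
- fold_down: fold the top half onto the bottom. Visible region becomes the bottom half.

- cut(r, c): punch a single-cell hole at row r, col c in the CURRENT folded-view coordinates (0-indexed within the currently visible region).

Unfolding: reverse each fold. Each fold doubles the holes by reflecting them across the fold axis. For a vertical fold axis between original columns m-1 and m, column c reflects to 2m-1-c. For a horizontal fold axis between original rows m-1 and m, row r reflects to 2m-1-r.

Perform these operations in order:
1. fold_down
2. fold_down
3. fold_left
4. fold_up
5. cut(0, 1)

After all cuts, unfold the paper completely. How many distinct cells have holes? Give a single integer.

Answer: 16

Derivation:
Op 1 fold_down: fold axis h@4; visible region now rows[4,8) x cols[0,16) = 4x16
Op 2 fold_down: fold axis h@6; visible region now rows[6,8) x cols[0,16) = 2x16
Op 3 fold_left: fold axis v@8; visible region now rows[6,8) x cols[0,8) = 2x8
Op 4 fold_up: fold axis h@7; visible region now rows[6,7) x cols[0,8) = 1x8
Op 5 cut(0, 1): punch at orig (6,1); cuts so far [(6, 1)]; region rows[6,7) x cols[0,8) = 1x8
Unfold 1 (reflect across h@7): 2 holes -> [(6, 1), (7, 1)]
Unfold 2 (reflect across v@8): 4 holes -> [(6, 1), (6, 14), (7, 1), (7, 14)]
Unfold 3 (reflect across h@6): 8 holes -> [(4, 1), (4, 14), (5, 1), (5, 14), (6, 1), (6, 14), (7, 1), (7, 14)]
Unfold 4 (reflect across h@4): 16 holes -> [(0, 1), (0, 14), (1, 1), (1, 14), (2, 1), (2, 14), (3, 1), (3, 14), (4, 1), (4, 14), (5, 1), (5, 14), (6, 1), (6, 14), (7, 1), (7, 14)]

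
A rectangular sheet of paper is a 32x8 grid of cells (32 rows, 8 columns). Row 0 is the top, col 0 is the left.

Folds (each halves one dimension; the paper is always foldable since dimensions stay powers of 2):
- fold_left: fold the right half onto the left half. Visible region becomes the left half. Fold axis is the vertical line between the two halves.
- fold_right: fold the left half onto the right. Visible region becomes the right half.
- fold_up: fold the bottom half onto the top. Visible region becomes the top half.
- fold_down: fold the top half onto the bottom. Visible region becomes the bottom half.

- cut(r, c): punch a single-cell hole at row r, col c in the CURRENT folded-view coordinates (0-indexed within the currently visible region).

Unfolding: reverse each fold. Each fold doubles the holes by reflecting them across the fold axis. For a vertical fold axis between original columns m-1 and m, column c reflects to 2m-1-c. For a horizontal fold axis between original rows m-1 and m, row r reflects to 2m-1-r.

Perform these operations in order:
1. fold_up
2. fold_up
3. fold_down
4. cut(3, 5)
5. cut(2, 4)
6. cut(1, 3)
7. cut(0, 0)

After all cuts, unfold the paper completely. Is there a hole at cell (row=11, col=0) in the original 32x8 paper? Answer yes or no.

Op 1 fold_up: fold axis h@16; visible region now rows[0,16) x cols[0,8) = 16x8
Op 2 fold_up: fold axis h@8; visible region now rows[0,8) x cols[0,8) = 8x8
Op 3 fold_down: fold axis h@4; visible region now rows[4,8) x cols[0,8) = 4x8
Op 4 cut(3, 5): punch at orig (7,5); cuts so far [(7, 5)]; region rows[4,8) x cols[0,8) = 4x8
Op 5 cut(2, 4): punch at orig (6,4); cuts so far [(6, 4), (7, 5)]; region rows[4,8) x cols[0,8) = 4x8
Op 6 cut(1, 3): punch at orig (5,3); cuts so far [(5, 3), (6, 4), (7, 5)]; region rows[4,8) x cols[0,8) = 4x8
Op 7 cut(0, 0): punch at orig (4,0); cuts so far [(4, 0), (5, 3), (6, 4), (7, 5)]; region rows[4,8) x cols[0,8) = 4x8
Unfold 1 (reflect across h@4): 8 holes -> [(0, 5), (1, 4), (2, 3), (3, 0), (4, 0), (5, 3), (6, 4), (7, 5)]
Unfold 2 (reflect across h@8): 16 holes -> [(0, 5), (1, 4), (2, 3), (3, 0), (4, 0), (5, 3), (6, 4), (7, 5), (8, 5), (9, 4), (10, 3), (11, 0), (12, 0), (13, 3), (14, 4), (15, 5)]
Unfold 3 (reflect across h@16): 32 holes -> [(0, 5), (1, 4), (2, 3), (3, 0), (4, 0), (5, 3), (6, 4), (7, 5), (8, 5), (9, 4), (10, 3), (11, 0), (12, 0), (13, 3), (14, 4), (15, 5), (16, 5), (17, 4), (18, 3), (19, 0), (20, 0), (21, 3), (22, 4), (23, 5), (24, 5), (25, 4), (26, 3), (27, 0), (28, 0), (29, 3), (30, 4), (31, 5)]
Holes: [(0, 5), (1, 4), (2, 3), (3, 0), (4, 0), (5, 3), (6, 4), (7, 5), (8, 5), (9, 4), (10, 3), (11, 0), (12, 0), (13, 3), (14, 4), (15, 5), (16, 5), (17, 4), (18, 3), (19, 0), (20, 0), (21, 3), (22, 4), (23, 5), (24, 5), (25, 4), (26, 3), (27, 0), (28, 0), (29, 3), (30, 4), (31, 5)]

Answer: yes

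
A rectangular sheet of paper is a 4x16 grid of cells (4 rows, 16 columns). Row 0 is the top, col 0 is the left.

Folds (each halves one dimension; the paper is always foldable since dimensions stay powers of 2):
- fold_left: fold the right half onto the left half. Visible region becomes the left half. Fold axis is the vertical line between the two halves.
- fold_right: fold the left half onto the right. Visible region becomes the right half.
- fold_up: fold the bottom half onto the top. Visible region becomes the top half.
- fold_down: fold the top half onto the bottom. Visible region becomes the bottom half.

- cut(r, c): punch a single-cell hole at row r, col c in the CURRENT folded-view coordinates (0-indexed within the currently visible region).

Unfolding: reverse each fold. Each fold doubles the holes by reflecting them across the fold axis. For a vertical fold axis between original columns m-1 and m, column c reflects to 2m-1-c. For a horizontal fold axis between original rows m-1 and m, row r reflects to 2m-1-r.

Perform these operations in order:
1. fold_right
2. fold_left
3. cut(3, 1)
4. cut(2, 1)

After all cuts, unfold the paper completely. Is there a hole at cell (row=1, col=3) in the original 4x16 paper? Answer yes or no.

Op 1 fold_right: fold axis v@8; visible region now rows[0,4) x cols[8,16) = 4x8
Op 2 fold_left: fold axis v@12; visible region now rows[0,4) x cols[8,12) = 4x4
Op 3 cut(3, 1): punch at orig (3,9); cuts so far [(3, 9)]; region rows[0,4) x cols[8,12) = 4x4
Op 4 cut(2, 1): punch at orig (2,9); cuts so far [(2, 9), (3, 9)]; region rows[0,4) x cols[8,12) = 4x4
Unfold 1 (reflect across v@12): 4 holes -> [(2, 9), (2, 14), (3, 9), (3, 14)]
Unfold 2 (reflect across v@8): 8 holes -> [(2, 1), (2, 6), (2, 9), (2, 14), (3, 1), (3, 6), (3, 9), (3, 14)]
Holes: [(2, 1), (2, 6), (2, 9), (2, 14), (3, 1), (3, 6), (3, 9), (3, 14)]

Answer: no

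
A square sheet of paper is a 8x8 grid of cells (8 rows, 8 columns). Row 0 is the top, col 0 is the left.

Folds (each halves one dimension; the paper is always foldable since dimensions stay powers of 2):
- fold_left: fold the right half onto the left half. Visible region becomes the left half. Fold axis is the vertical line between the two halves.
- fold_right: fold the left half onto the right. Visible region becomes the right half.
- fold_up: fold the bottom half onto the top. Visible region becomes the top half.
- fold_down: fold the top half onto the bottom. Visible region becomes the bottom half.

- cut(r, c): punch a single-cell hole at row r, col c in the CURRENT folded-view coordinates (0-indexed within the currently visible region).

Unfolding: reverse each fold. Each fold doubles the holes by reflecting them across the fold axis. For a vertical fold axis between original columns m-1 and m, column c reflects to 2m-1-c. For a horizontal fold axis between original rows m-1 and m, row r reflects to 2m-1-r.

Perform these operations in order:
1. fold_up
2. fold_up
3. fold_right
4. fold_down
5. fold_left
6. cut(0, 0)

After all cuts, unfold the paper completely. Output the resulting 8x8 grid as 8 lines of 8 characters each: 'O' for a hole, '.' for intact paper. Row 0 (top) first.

Answer: O..OO..O
O..OO..O
O..OO..O
O..OO..O
O..OO..O
O..OO..O
O..OO..O
O..OO..O

Derivation:
Op 1 fold_up: fold axis h@4; visible region now rows[0,4) x cols[0,8) = 4x8
Op 2 fold_up: fold axis h@2; visible region now rows[0,2) x cols[0,8) = 2x8
Op 3 fold_right: fold axis v@4; visible region now rows[0,2) x cols[4,8) = 2x4
Op 4 fold_down: fold axis h@1; visible region now rows[1,2) x cols[4,8) = 1x4
Op 5 fold_left: fold axis v@6; visible region now rows[1,2) x cols[4,6) = 1x2
Op 6 cut(0, 0): punch at orig (1,4); cuts so far [(1, 4)]; region rows[1,2) x cols[4,6) = 1x2
Unfold 1 (reflect across v@6): 2 holes -> [(1, 4), (1, 7)]
Unfold 2 (reflect across h@1): 4 holes -> [(0, 4), (0, 7), (1, 4), (1, 7)]
Unfold 3 (reflect across v@4): 8 holes -> [(0, 0), (0, 3), (0, 4), (0, 7), (1, 0), (1, 3), (1, 4), (1, 7)]
Unfold 4 (reflect across h@2): 16 holes -> [(0, 0), (0, 3), (0, 4), (0, 7), (1, 0), (1, 3), (1, 4), (1, 7), (2, 0), (2, 3), (2, 4), (2, 7), (3, 0), (3, 3), (3, 4), (3, 7)]
Unfold 5 (reflect across h@4): 32 holes -> [(0, 0), (0, 3), (0, 4), (0, 7), (1, 0), (1, 3), (1, 4), (1, 7), (2, 0), (2, 3), (2, 4), (2, 7), (3, 0), (3, 3), (3, 4), (3, 7), (4, 0), (4, 3), (4, 4), (4, 7), (5, 0), (5, 3), (5, 4), (5, 7), (6, 0), (6, 3), (6, 4), (6, 7), (7, 0), (7, 3), (7, 4), (7, 7)]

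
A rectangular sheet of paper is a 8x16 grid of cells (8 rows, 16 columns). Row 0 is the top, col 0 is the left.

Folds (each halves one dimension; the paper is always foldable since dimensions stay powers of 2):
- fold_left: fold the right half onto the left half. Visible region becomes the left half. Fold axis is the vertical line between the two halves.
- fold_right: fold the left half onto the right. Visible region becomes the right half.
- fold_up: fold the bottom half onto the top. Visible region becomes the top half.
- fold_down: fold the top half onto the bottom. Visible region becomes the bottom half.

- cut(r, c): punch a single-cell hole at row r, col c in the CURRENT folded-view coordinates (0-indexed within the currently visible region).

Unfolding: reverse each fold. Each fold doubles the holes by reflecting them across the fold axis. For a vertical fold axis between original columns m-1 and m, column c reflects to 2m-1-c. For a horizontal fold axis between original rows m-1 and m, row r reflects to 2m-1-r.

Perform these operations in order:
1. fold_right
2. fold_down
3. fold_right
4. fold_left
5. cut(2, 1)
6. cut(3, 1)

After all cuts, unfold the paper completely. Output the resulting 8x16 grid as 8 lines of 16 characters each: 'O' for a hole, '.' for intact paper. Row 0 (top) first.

Op 1 fold_right: fold axis v@8; visible region now rows[0,8) x cols[8,16) = 8x8
Op 2 fold_down: fold axis h@4; visible region now rows[4,8) x cols[8,16) = 4x8
Op 3 fold_right: fold axis v@12; visible region now rows[4,8) x cols[12,16) = 4x4
Op 4 fold_left: fold axis v@14; visible region now rows[4,8) x cols[12,14) = 4x2
Op 5 cut(2, 1): punch at orig (6,13); cuts so far [(6, 13)]; region rows[4,8) x cols[12,14) = 4x2
Op 6 cut(3, 1): punch at orig (7,13); cuts so far [(6, 13), (7, 13)]; region rows[4,8) x cols[12,14) = 4x2
Unfold 1 (reflect across v@14): 4 holes -> [(6, 13), (6, 14), (7, 13), (7, 14)]
Unfold 2 (reflect across v@12): 8 holes -> [(6, 9), (6, 10), (6, 13), (6, 14), (7, 9), (7, 10), (7, 13), (7, 14)]
Unfold 3 (reflect across h@4): 16 holes -> [(0, 9), (0, 10), (0, 13), (0, 14), (1, 9), (1, 10), (1, 13), (1, 14), (6, 9), (6, 10), (6, 13), (6, 14), (7, 9), (7, 10), (7, 13), (7, 14)]
Unfold 4 (reflect across v@8): 32 holes -> [(0, 1), (0, 2), (0, 5), (0, 6), (0, 9), (0, 10), (0, 13), (0, 14), (1, 1), (1, 2), (1, 5), (1, 6), (1, 9), (1, 10), (1, 13), (1, 14), (6, 1), (6, 2), (6, 5), (6, 6), (6, 9), (6, 10), (6, 13), (6, 14), (7, 1), (7, 2), (7, 5), (7, 6), (7, 9), (7, 10), (7, 13), (7, 14)]

Answer: .OO..OO..OO..OO.
.OO..OO..OO..OO.
................
................
................
................
.OO..OO..OO..OO.
.OO..OO..OO..OO.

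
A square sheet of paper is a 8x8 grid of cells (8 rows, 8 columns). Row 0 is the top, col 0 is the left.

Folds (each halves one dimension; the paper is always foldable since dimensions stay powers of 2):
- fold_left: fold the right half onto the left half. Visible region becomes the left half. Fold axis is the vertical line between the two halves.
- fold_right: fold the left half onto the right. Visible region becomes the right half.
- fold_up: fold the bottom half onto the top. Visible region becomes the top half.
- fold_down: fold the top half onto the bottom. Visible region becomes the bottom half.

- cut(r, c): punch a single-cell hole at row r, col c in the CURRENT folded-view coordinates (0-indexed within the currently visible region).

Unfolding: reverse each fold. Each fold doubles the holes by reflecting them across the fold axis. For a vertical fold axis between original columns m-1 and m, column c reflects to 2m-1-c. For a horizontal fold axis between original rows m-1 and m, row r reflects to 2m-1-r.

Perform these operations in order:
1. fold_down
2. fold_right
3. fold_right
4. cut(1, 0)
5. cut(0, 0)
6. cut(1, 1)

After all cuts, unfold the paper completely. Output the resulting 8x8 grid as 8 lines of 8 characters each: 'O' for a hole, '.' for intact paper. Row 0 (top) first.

Op 1 fold_down: fold axis h@4; visible region now rows[4,8) x cols[0,8) = 4x8
Op 2 fold_right: fold axis v@4; visible region now rows[4,8) x cols[4,8) = 4x4
Op 3 fold_right: fold axis v@6; visible region now rows[4,8) x cols[6,8) = 4x2
Op 4 cut(1, 0): punch at orig (5,6); cuts so far [(5, 6)]; region rows[4,8) x cols[6,8) = 4x2
Op 5 cut(0, 0): punch at orig (4,6); cuts so far [(4, 6), (5, 6)]; region rows[4,8) x cols[6,8) = 4x2
Op 6 cut(1, 1): punch at orig (5,7); cuts so far [(4, 6), (5, 6), (5, 7)]; region rows[4,8) x cols[6,8) = 4x2
Unfold 1 (reflect across v@6): 6 holes -> [(4, 5), (4, 6), (5, 4), (5, 5), (5, 6), (5, 7)]
Unfold 2 (reflect across v@4): 12 holes -> [(4, 1), (4, 2), (4, 5), (4, 6), (5, 0), (5, 1), (5, 2), (5, 3), (5, 4), (5, 5), (5, 6), (5, 7)]
Unfold 3 (reflect across h@4): 24 holes -> [(2, 0), (2, 1), (2, 2), (2, 3), (2, 4), (2, 5), (2, 6), (2, 7), (3, 1), (3, 2), (3, 5), (3, 6), (4, 1), (4, 2), (4, 5), (4, 6), (5, 0), (5, 1), (5, 2), (5, 3), (5, 4), (5, 5), (5, 6), (5, 7)]

Answer: ........
........
OOOOOOOO
.OO..OO.
.OO..OO.
OOOOOOOO
........
........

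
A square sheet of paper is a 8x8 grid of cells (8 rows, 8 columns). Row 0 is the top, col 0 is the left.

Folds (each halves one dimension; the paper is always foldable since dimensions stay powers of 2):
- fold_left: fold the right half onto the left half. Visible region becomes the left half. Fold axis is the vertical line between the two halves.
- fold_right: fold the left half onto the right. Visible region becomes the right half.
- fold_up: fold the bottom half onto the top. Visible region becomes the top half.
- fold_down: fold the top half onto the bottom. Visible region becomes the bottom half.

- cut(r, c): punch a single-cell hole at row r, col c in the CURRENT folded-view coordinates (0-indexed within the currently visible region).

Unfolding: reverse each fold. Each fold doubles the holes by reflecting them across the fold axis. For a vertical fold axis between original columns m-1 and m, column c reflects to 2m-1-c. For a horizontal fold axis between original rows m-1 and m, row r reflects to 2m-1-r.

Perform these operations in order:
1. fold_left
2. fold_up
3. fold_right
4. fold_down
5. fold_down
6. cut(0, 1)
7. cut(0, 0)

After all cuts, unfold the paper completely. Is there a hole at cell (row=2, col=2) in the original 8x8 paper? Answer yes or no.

Answer: yes

Derivation:
Op 1 fold_left: fold axis v@4; visible region now rows[0,8) x cols[0,4) = 8x4
Op 2 fold_up: fold axis h@4; visible region now rows[0,4) x cols[0,4) = 4x4
Op 3 fold_right: fold axis v@2; visible region now rows[0,4) x cols[2,4) = 4x2
Op 4 fold_down: fold axis h@2; visible region now rows[2,4) x cols[2,4) = 2x2
Op 5 fold_down: fold axis h@3; visible region now rows[3,4) x cols[2,4) = 1x2
Op 6 cut(0, 1): punch at orig (3,3); cuts so far [(3, 3)]; region rows[3,4) x cols[2,4) = 1x2
Op 7 cut(0, 0): punch at orig (3,2); cuts so far [(3, 2), (3, 3)]; region rows[3,4) x cols[2,4) = 1x2
Unfold 1 (reflect across h@3): 4 holes -> [(2, 2), (2, 3), (3, 2), (3, 3)]
Unfold 2 (reflect across h@2): 8 holes -> [(0, 2), (0, 3), (1, 2), (1, 3), (2, 2), (2, 3), (3, 2), (3, 3)]
Unfold 3 (reflect across v@2): 16 holes -> [(0, 0), (0, 1), (0, 2), (0, 3), (1, 0), (1, 1), (1, 2), (1, 3), (2, 0), (2, 1), (2, 2), (2, 3), (3, 0), (3, 1), (3, 2), (3, 3)]
Unfold 4 (reflect across h@4): 32 holes -> [(0, 0), (0, 1), (0, 2), (0, 3), (1, 0), (1, 1), (1, 2), (1, 3), (2, 0), (2, 1), (2, 2), (2, 3), (3, 0), (3, 1), (3, 2), (3, 3), (4, 0), (4, 1), (4, 2), (4, 3), (5, 0), (5, 1), (5, 2), (5, 3), (6, 0), (6, 1), (6, 2), (6, 3), (7, 0), (7, 1), (7, 2), (7, 3)]
Unfold 5 (reflect across v@4): 64 holes -> [(0, 0), (0, 1), (0, 2), (0, 3), (0, 4), (0, 5), (0, 6), (0, 7), (1, 0), (1, 1), (1, 2), (1, 3), (1, 4), (1, 5), (1, 6), (1, 7), (2, 0), (2, 1), (2, 2), (2, 3), (2, 4), (2, 5), (2, 6), (2, 7), (3, 0), (3, 1), (3, 2), (3, 3), (3, 4), (3, 5), (3, 6), (3, 7), (4, 0), (4, 1), (4, 2), (4, 3), (4, 4), (4, 5), (4, 6), (4, 7), (5, 0), (5, 1), (5, 2), (5, 3), (5, 4), (5, 5), (5, 6), (5, 7), (6, 0), (6, 1), (6, 2), (6, 3), (6, 4), (6, 5), (6, 6), (6, 7), (7, 0), (7, 1), (7, 2), (7, 3), (7, 4), (7, 5), (7, 6), (7, 7)]
Holes: [(0, 0), (0, 1), (0, 2), (0, 3), (0, 4), (0, 5), (0, 6), (0, 7), (1, 0), (1, 1), (1, 2), (1, 3), (1, 4), (1, 5), (1, 6), (1, 7), (2, 0), (2, 1), (2, 2), (2, 3), (2, 4), (2, 5), (2, 6), (2, 7), (3, 0), (3, 1), (3, 2), (3, 3), (3, 4), (3, 5), (3, 6), (3, 7), (4, 0), (4, 1), (4, 2), (4, 3), (4, 4), (4, 5), (4, 6), (4, 7), (5, 0), (5, 1), (5, 2), (5, 3), (5, 4), (5, 5), (5, 6), (5, 7), (6, 0), (6, 1), (6, 2), (6, 3), (6, 4), (6, 5), (6, 6), (6, 7), (7, 0), (7, 1), (7, 2), (7, 3), (7, 4), (7, 5), (7, 6), (7, 7)]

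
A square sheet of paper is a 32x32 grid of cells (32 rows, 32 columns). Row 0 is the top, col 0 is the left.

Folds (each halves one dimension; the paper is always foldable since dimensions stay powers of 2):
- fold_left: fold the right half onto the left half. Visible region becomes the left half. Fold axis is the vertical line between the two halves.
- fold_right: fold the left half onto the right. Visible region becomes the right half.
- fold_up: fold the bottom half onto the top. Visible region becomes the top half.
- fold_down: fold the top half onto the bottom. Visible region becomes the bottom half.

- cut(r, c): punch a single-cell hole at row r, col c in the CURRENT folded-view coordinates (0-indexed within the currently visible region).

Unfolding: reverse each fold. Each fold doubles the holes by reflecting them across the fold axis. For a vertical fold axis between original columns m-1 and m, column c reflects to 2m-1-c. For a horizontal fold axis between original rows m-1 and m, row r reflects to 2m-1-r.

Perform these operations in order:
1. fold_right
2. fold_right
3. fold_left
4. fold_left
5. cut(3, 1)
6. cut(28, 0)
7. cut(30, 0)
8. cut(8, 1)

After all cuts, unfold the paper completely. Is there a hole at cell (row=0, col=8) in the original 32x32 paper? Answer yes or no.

Op 1 fold_right: fold axis v@16; visible region now rows[0,32) x cols[16,32) = 32x16
Op 2 fold_right: fold axis v@24; visible region now rows[0,32) x cols[24,32) = 32x8
Op 3 fold_left: fold axis v@28; visible region now rows[0,32) x cols[24,28) = 32x4
Op 4 fold_left: fold axis v@26; visible region now rows[0,32) x cols[24,26) = 32x2
Op 5 cut(3, 1): punch at orig (3,25); cuts so far [(3, 25)]; region rows[0,32) x cols[24,26) = 32x2
Op 6 cut(28, 0): punch at orig (28,24); cuts so far [(3, 25), (28, 24)]; region rows[0,32) x cols[24,26) = 32x2
Op 7 cut(30, 0): punch at orig (30,24); cuts so far [(3, 25), (28, 24), (30, 24)]; region rows[0,32) x cols[24,26) = 32x2
Op 8 cut(8, 1): punch at orig (8,25); cuts so far [(3, 25), (8, 25), (28, 24), (30, 24)]; region rows[0,32) x cols[24,26) = 32x2
Unfold 1 (reflect across v@26): 8 holes -> [(3, 25), (3, 26), (8, 25), (8, 26), (28, 24), (28, 27), (30, 24), (30, 27)]
Unfold 2 (reflect across v@28): 16 holes -> [(3, 25), (3, 26), (3, 29), (3, 30), (8, 25), (8, 26), (8, 29), (8, 30), (28, 24), (28, 27), (28, 28), (28, 31), (30, 24), (30, 27), (30, 28), (30, 31)]
Unfold 3 (reflect across v@24): 32 holes -> [(3, 17), (3, 18), (3, 21), (3, 22), (3, 25), (3, 26), (3, 29), (3, 30), (8, 17), (8, 18), (8, 21), (8, 22), (8, 25), (8, 26), (8, 29), (8, 30), (28, 16), (28, 19), (28, 20), (28, 23), (28, 24), (28, 27), (28, 28), (28, 31), (30, 16), (30, 19), (30, 20), (30, 23), (30, 24), (30, 27), (30, 28), (30, 31)]
Unfold 4 (reflect across v@16): 64 holes -> [(3, 1), (3, 2), (3, 5), (3, 6), (3, 9), (3, 10), (3, 13), (3, 14), (3, 17), (3, 18), (3, 21), (3, 22), (3, 25), (3, 26), (3, 29), (3, 30), (8, 1), (8, 2), (8, 5), (8, 6), (8, 9), (8, 10), (8, 13), (8, 14), (8, 17), (8, 18), (8, 21), (8, 22), (8, 25), (8, 26), (8, 29), (8, 30), (28, 0), (28, 3), (28, 4), (28, 7), (28, 8), (28, 11), (28, 12), (28, 15), (28, 16), (28, 19), (28, 20), (28, 23), (28, 24), (28, 27), (28, 28), (28, 31), (30, 0), (30, 3), (30, 4), (30, 7), (30, 8), (30, 11), (30, 12), (30, 15), (30, 16), (30, 19), (30, 20), (30, 23), (30, 24), (30, 27), (30, 28), (30, 31)]
Holes: [(3, 1), (3, 2), (3, 5), (3, 6), (3, 9), (3, 10), (3, 13), (3, 14), (3, 17), (3, 18), (3, 21), (3, 22), (3, 25), (3, 26), (3, 29), (3, 30), (8, 1), (8, 2), (8, 5), (8, 6), (8, 9), (8, 10), (8, 13), (8, 14), (8, 17), (8, 18), (8, 21), (8, 22), (8, 25), (8, 26), (8, 29), (8, 30), (28, 0), (28, 3), (28, 4), (28, 7), (28, 8), (28, 11), (28, 12), (28, 15), (28, 16), (28, 19), (28, 20), (28, 23), (28, 24), (28, 27), (28, 28), (28, 31), (30, 0), (30, 3), (30, 4), (30, 7), (30, 8), (30, 11), (30, 12), (30, 15), (30, 16), (30, 19), (30, 20), (30, 23), (30, 24), (30, 27), (30, 28), (30, 31)]

Answer: no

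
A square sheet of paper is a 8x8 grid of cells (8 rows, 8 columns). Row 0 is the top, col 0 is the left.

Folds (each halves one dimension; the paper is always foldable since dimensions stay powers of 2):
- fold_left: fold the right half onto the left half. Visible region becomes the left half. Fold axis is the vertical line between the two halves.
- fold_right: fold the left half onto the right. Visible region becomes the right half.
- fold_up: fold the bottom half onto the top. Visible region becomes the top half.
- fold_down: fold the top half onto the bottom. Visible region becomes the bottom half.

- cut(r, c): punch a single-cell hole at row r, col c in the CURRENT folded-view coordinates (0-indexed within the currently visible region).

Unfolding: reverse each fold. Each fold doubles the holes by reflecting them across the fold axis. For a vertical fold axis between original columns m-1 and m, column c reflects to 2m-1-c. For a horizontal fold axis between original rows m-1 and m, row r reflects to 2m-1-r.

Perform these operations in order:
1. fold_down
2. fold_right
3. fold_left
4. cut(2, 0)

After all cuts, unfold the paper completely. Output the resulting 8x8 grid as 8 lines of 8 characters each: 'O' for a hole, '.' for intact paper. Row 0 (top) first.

Answer: ........
O..OO..O
........
........
........
........
O..OO..O
........

Derivation:
Op 1 fold_down: fold axis h@4; visible region now rows[4,8) x cols[0,8) = 4x8
Op 2 fold_right: fold axis v@4; visible region now rows[4,8) x cols[4,8) = 4x4
Op 3 fold_left: fold axis v@6; visible region now rows[4,8) x cols[4,6) = 4x2
Op 4 cut(2, 0): punch at orig (6,4); cuts so far [(6, 4)]; region rows[4,8) x cols[4,6) = 4x2
Unfold 1 (reflect across v@6): 2 holes -> [(6, 4), (6, 7)]
Unfold 2 (reflect across v@4): 4 holes -> [(6, 0), (6, 3), (6, 4), (6, 7)]
Unfold 3 (reflect across h@4): 8 holes -> [(1, 0), (1, 3), (1, 4), (1, 7), (6, 0), (6, 3), (6, 4), (6, 7)]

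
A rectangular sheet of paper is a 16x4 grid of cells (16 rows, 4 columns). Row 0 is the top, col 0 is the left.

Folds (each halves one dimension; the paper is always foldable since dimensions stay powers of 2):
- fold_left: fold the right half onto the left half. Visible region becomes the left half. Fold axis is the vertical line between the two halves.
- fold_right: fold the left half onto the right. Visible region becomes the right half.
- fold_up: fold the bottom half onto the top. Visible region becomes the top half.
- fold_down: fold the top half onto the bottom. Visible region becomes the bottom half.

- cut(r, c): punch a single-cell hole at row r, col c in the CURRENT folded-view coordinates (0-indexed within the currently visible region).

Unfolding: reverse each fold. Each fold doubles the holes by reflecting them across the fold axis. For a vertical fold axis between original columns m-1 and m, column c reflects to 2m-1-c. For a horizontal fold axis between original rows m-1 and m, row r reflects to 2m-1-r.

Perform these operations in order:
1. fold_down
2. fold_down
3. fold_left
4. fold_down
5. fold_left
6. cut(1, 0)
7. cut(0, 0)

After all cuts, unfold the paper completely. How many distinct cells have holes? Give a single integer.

Answer: 64

Derivation:
Op 1 fold_down: fold axis h@8; visible region now rows[8,16) x cols[0,4) = 8x4
Op 2 fold_down: fold axis h@12; visible region now rows[12,16) x cols[0,4) = 4x4
Op 3 fold_left: fold axis v@2; visible region now rows[12,16) x cols[0,2) = 4x2
Op 4 fold_down: fold axis h@14; visible region now rows[14,16) x cols[0,2) = 2x2
Op 5 fold_left: fold axis v@1; visible region now rows[14,16) x cols[0,1) = 2x1
Op 6 cut(1, 0): punch at orig (15,0); cuts so far [(15, 0)]; region rows[14,16) x cols[0,1) = 2x1
Op 7 cut(0, 0): punch at orig (14,0); cuts so far [(14, 0), (15, 0)]; region rows[14,16) x cols[0,1) = 2x1
Unfold 1 (reflect across v@1): 4 holes -> [(14, 0), (14, 1), (15, 0), (15, 1)]
Unfold 2 (reflect across h@14): 8 holes -> [(12, 0), (12, 1), (13, 0), (13, 1), (14, 0), (14, 1), (15, 0), (15, 1)]
Unfold 3 (reflect across v@2): 16 holes -> [(12, 0), (12, 1), (12, 2), (12, 3), (13, 0), (13, 1), (13, 2), (13, 3), (14, 0), (14, 1), (14, 2), (14, 3), (15, 0), (15, 1), (15, 2), (15, 3)]
Unfold 4 (reflect across h@12): 32 holes -> [(8, 0), (8, 1), (8, 2), (8, 3), (9, 0), (9, 1), (9, 2), (9, 3), (10, 0), (10, 1), (10, 2), (10, 3), (11, 0), (11, 1), (11, 2), (11, 3), (12, 0), (12, 1), (12, 2), (12, 3), (13, 0), (13, 1), (13, 2), (13, 3), (14, 0), (14, 1), (14, 2), (14, 3), (15, 0), (15, 1), (15, 2), (15, 3)]
Unfold 5 (reflect across h@8): 64 holes -> [(0, 0), (0, 1), (0, 2), (0, 3), (1, 0), (1, 1), (1, 2), (1, 3), (2, 0), (2, 1), (2, 2), (2, 3), (3, 0), (3, 1), (3, 2), (3, 3), (4, 0), (4, 1), (4, 2), (4, 3), (5, 0), (5, 1), (5, 2), (5, 3), (6, 0), (6, 1), (6, 2), (6, 3), (7, 0), (7, 1), (7, 2), (7, 3), (8, 0), (8, 1), (8, 2), (8, 3), (9, 0), (9, 1), (9, 2), (9, 3), (10, 0), (10, 1), (10, 2), (10, 3), (11, 0), (11, 1), (11, 2), (11, 3), (12, 0), (12, 1), (12, 2), (12, 3), (13, 0), (13, 1), (13, 2), (13, 3), (14, 0), (14, 1), (14, 2), (14, 3), (15, 0), (15, 1), (15, 2), (15, 3)]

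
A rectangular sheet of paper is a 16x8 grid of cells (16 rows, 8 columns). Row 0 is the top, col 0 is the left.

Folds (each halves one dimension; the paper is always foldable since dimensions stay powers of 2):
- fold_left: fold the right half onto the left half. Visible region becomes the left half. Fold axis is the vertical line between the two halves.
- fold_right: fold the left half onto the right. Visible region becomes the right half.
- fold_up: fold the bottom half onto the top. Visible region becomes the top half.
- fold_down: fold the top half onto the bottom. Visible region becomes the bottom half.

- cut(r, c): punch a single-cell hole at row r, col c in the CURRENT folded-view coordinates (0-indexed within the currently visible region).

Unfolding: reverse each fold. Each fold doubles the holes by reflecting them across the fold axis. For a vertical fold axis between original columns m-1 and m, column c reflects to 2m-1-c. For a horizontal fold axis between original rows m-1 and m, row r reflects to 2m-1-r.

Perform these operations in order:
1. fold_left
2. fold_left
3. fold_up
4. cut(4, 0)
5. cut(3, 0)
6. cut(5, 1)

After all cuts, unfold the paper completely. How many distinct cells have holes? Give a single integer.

Op 1 fold_left: fold axis v@4; visible region now rows[0,16) x cols[0,4) = 16x4
Op 2 fold_left: fold axis v@2; visible region now rows[0,16) x cols[0,2) = 16x2
Op 3 fold_up: fold axis h@8; visible region now rows[0,8) x cols[0,2) = 8x2
Op 4 cut(4, 0): punch at orig (4,0); cuts so far [(4, 0)]; region rows[0,8) x cols[0,2) = 8x2
Op 5 cut(3, 0): punch at orig (3,0); cuts so far [(3, 0), (4, 0)]; region rows[0,8) x cols[0,2) = 8x2
Op 6 cut(5, 1): punch at orig (5,1); cuts so far [(3, 0), (4, 0), (5, 1)]; region rows[0,8) x cols[0,2) = 8x2
Unfold 1 (reflect across h@8): 6 holes -> [(3, 0), (4, 0), (5, 1), (10, 1), (11, 0), (12, 0)]
Unfold 2 (reflect across v@2): 12 holes -> [(3, 0), (3, 3), (4, 0), (4, 3), (5, 1), (5, 2), (10, 1), (10, 2), (11, 0), (11, 3), (12, 0), (12, 3)]
Unfold 3 (reflect across v@4): 24 holes -> [(3, 0), (3, 3), (3, 4), (3, 7), (4, 0), (4, 3), (4, 4), (4, 7), (5, 1), (5, 2), (5, 5), (5, 6), (10, 1), (10, 2), (10, 5), (10, 6), (11, 0), (11, 3), (11, 4), (11, 7), (12, 0), (12, 3), (12, 4), (12, 7)]

Answer: 24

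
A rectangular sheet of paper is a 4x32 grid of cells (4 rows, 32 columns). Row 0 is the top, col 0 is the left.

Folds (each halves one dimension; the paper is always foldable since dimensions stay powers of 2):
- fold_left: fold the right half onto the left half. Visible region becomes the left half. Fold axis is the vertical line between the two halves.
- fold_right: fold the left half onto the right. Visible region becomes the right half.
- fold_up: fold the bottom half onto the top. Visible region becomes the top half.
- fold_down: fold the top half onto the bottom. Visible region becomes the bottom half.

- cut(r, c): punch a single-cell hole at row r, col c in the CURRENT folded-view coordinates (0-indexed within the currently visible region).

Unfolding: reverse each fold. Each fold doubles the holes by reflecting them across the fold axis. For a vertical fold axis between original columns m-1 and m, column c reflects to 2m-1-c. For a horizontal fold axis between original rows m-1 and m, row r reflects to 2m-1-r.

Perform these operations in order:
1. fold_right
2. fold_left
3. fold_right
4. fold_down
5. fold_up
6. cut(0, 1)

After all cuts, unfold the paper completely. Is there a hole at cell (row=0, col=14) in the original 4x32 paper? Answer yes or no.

Op 1 fold_right: fold axis v@16; visible region now rows[0,4) x cols[16,32) = 4x16
Op 2 fold_left: fold axis v@24; visible region now rows[0,4) x cols[16,24) = 4x8
Op 3 fold_right: fold axis v@20; visible region now rows[0,4) x cols[20,24) = 4x4
Op 4 fold_down: fold axis h@2; visible region now rows[2,4) x cols[20,24) = 2x4
Op 5 fold_up: fold axis h@3; visible region now rows[2,3) x cols[20,24) = 1x4
Op 6 cut(0, 1): punch at orig (2,21); cuts so far [(2, 21)]; region rows[2,3) x cols[20,24) = 1x4
Unfold 1 (reflect across h@3): 2 holes -> [(2, 21), (3, 21)]
Unfold 2 (reflect across h@2): 4 holes -> [(0, 21), (1, 21), (2, 21), (3, 21)]
Unfold 3 (reflect across v@20): 8 holes -> [(0, 18), (0, 21), (1, 18), (1, 21), (2, 18), (2, 21), (3, 18), (3, 21)]
Unfold 4 (reflect across v@24): 16 holes -> [(0, 18), (0, 21), (0, 26), (0, 29), (1, 18), (1, 21), (1, 26), (1, 29), (2, 18), (2, 21), (2, 26), (2, 29), (3, 18), (3, 21), (3, 26), (3, 29)]
Unfold 5 (reflect across v@16): 32 holes -> [(0, 2), (0, 5), (0, 10), (0, 13), (0, 18), (0, 21), (0, 26), (0, 29), (1, 2), (1, 5), (1, 10), (1, 13), (1, 18), (1, 21), (1, 26), (1, 29), (2, 2), (2, 5), (2, 10), (2, 13), (2, 18), (2, 21), (2, 26), (2, 29), (3, 2), (3, 5), (3, 10), (3, 13), (3, 18), (3, 21), (3, 26), (3, 29)]
Holes: [(0, 2), (0, 5), (0, 10), (0, 13), (0, 18), (0, 21), (0, 26), (0, 29), (1, 2), (1, 5), (1, 10), (1, 13), (1, 18), (1, 21), (1, 26), (1, 29), (2, 2), (2, 5), (2, 10), (2, 13), (2, 18), (2, 21), (2, 26), (2, 29), (3, 2), (3, 5), (3, 10), (3, 13), (3, 18), (3, 21), (3, 26), (3, 29)]

Answer: no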